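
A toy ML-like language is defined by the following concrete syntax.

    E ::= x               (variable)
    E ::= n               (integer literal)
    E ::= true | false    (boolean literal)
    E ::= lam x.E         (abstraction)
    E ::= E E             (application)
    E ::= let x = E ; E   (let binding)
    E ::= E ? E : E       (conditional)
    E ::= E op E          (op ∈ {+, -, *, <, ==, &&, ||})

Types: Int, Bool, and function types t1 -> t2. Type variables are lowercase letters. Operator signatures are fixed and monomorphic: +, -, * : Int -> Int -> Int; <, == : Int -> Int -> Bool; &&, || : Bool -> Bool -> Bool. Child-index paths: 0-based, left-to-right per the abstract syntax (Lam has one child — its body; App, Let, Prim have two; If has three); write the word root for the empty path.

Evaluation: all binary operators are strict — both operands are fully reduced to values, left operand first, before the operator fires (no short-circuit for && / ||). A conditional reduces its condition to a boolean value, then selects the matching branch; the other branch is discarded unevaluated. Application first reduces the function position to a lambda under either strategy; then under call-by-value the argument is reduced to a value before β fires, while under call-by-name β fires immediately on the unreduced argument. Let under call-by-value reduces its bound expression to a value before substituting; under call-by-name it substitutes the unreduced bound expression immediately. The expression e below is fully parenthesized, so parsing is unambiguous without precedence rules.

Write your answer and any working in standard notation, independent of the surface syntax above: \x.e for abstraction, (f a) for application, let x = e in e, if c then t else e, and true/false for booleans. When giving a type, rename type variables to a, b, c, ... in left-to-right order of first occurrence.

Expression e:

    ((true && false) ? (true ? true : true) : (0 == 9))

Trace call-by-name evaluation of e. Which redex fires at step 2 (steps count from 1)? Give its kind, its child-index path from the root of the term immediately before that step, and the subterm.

Answer: if at root : (if false then (if true then true else true) else (0 == 9))

Derivation:
step 0: (if (true && false) then (if true then true else true) else (0 == 9))
step 1: [delta@0] (if false then (if true then true else true) else (0 == 9))
step 2: [if@root] (0 == 9)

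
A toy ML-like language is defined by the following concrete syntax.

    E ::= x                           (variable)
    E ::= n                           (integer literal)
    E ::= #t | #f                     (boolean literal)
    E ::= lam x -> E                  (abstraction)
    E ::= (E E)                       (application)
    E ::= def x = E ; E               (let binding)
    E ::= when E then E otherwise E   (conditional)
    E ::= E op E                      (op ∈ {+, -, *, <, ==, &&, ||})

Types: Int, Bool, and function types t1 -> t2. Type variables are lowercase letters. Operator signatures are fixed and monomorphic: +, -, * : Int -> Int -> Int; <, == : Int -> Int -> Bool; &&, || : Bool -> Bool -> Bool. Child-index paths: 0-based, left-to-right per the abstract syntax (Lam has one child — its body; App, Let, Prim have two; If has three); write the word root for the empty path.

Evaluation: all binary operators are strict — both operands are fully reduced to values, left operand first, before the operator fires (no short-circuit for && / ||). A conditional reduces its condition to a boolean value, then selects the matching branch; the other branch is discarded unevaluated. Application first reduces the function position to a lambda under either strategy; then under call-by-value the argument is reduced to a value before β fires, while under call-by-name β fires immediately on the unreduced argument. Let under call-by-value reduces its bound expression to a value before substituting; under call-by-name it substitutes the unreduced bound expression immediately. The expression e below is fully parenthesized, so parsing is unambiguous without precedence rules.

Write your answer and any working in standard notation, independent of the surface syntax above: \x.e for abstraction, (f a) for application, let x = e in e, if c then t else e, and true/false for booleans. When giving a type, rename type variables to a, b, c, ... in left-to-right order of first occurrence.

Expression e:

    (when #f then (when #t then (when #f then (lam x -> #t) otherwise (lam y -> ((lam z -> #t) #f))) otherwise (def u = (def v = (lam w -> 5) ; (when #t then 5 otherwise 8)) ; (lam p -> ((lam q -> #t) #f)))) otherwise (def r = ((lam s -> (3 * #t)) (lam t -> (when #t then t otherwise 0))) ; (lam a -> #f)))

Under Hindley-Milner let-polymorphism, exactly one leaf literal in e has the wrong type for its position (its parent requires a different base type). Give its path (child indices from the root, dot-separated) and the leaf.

Answer: 2.0.0.0.1 : true

Trace:
  unify Bool ~ Bool
  unify Bool ~ Bool
  unify Bool ~ Bool
\x._ : a -> Bool
\z._ : c -> Bool
  unify c -> Bool ~ Bool -> d
  unify c ~ Bool
  unify Bool ~ d
_ _ : Bool
\y._ : b -> Bool
  unify a -> Bool ~ b -> Bool
  unify a ~ b
  unify Bool ~ Bool
\w._ : e -> Int
let v : forall. e -> Int
  unify Bool ~ Bool
  unify Int ~ Int
let u : Int
\q._ : g -> Bool
  unify g -> Bool ~ Bool -> h
  unify g ~ Bool
  unify Bool ~ h
_ _ : Bool
\p._ : f -> Bool
  unify b -> Bool ~ f -> Bool
  unify b ~ f
  unify Bool ~ Bool
  unify Int ~ Int
  unify Bool ~ Int
  FAIL: mismatch Bool ~ Int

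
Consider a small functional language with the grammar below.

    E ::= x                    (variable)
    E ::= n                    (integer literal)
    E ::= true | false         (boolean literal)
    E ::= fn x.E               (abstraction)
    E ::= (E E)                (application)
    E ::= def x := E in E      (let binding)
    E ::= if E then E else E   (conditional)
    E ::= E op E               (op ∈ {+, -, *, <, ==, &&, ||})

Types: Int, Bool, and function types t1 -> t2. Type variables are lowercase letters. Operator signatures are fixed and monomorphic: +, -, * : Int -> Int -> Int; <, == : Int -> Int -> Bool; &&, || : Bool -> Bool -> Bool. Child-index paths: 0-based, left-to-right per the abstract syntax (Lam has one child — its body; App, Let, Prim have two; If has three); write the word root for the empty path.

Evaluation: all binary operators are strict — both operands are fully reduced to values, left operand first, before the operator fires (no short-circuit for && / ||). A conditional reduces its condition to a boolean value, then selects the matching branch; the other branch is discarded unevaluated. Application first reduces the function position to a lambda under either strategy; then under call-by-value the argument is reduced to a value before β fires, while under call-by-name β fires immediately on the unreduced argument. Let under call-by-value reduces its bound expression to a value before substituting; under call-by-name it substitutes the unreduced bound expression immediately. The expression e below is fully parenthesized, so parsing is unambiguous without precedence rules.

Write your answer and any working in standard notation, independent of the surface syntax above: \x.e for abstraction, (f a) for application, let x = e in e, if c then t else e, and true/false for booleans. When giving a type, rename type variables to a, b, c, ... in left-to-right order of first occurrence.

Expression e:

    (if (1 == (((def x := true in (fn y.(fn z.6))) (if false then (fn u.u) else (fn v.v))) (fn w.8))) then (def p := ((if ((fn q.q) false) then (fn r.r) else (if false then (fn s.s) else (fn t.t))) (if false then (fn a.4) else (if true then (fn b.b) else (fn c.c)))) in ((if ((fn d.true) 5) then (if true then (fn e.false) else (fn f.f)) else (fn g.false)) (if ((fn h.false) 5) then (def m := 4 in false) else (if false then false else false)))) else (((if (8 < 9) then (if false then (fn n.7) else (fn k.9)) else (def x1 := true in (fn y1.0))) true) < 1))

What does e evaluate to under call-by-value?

Answer: false

Derivation:
step 0: (if (1 == (((let x = true in (\y.(\z.6))) (if false then (\u.u) else (\v.v))) (\w.8))) then (let p = ((if ((\q.q) false) then (\r.r) else (if false then (\s.s) else (\t.t))) (if false then (\a.4) else (if true then (\b.b) else (\c.c)))) in ((if ((\d.true) 5) then (if true then (\e.false) else (\f.f)) else (\g.false)) (if ((\h.false) 5) then (let m = 4 in false) else (if false then false else false)))) else (((if (8 < 9) then (if false then (\n.7) else (\k.9)) else (let x1 = true in (\y1.0))) true) < 1))
step 1: [let@0.1.0.0] (if (1 == (((\y.(\z.6)) (if false then (\u.u) else (\v.v))) (\w.8))) then (let p = ((if ((\q.q) false) then (\r.r) else (if false then (\s.s) else (\t.t))) (if false then (\a.4) else (if true then (\b.b) else (\c.c)))) in ((if ((\d.true) 5) then (if true then (\e.false) else (\f.f)) else (\g.false)) (if ((\h.false) 5) then (let m = 4 in false) else (if false then false else false)))) else (((if (8 < 9) then (if false then (\n.7) else (\k.9)) else (let x1 = true in (\y1.0))) true) < 1))
step 2: [if@0.1.0.1] (if (1 == (((\y.(\z.6)) (\v.v)) (\w.8))) then (let p = ((if ((\q.q) false) then (\r.r) else (if false then (\s.s) else (\t.t))) (if false then (\a.4) else (if true then (\b.b) else (\c.c)))) in ((if ((\d.true) 5) then (if true then (\e.false) else (\f.f)) else (\g.false)) (if ((\h.false) 5) then (let m = 4 in false) else (if false then false else false)))) else (((if (8 < 9) then (if false then (\n.7) else (\k.9)) else (let x1 = true in (\y1.0))) true) < 1))
step 3: [beta@0.1.0] (if (1 == ((\z.6) (\w.8))) then (let p = ((if ((\q.q) false) then (\r.r) else (if false then (\s.s) else (\t.t))) (if false then (\a.4) else (if true then (\b.b) else (\c.c)))) in ((if ((\d.true) 5) then (if true then (\e.false) else (\f.f)) else (\g.false)) (if ((\h.false) 5) then (let m = 4 in false) else (if false then false else false)))) else (((if (8 < 9) then (if false then (\n.7) else (\k.9)) else (let x1 = true in (\y1.0))) true) < 1))
step 4: [beta@0.1] (if (1 == 6) then (let p = ((if ((\q.q) false) then (\r.r) else (if false then (\s.s) else (\t.t))) (if false then (\a.4) else (if true then (\b.b) else (\c.c)))) in ((if ((\d.true) 5) then (if true then (\e.false) else (\f.f)) else (\g.false)) (if ((\h.false) 5) then (let m = 4 in false) else (if false then false else false)))) else (((if (8 < 9) then (if false then (\n.7) else (\k.9)) else (let x1 = true in (\y1.0))) true) < 1))
step 5: [delta@0] (if false then (let p = ((if ((\q.q) false) then (\r.r) else (if false then (\s.s) else (\t.t))) (if false then (\a.4) else (if true then (\b.b) else (\c.c)))) in ((if ((\d.true) 5) then (if true then (\e.false) else (\f.f)) else (\g.false)) (if ((\h.false) 5) then (let m = 4 in false) else (if false then false else false)))) else (((if (8 < 9) then (if false then (\n.7) else (\k.9)) else (let x1 = true in (\y1.0))) true) < 1))
step 6: [if@root] (((if (8 < 9) then (if false then (\n.7) else (\k.9)) else (let x1 = true in (\y1.0))) true) < 1)
step 7: [delta@0.0.0] (((if true then (if false then (\n.7) else (\k.9)) else (let x1 = true in (\y1.0))) true) < 1)
step 8: [if@0.0] (((if false then (\n.7) else (\k.9)) true) < 1)
step 9: [if@0.0] (((\k.9) true) < 1)
step 10: [beta@0] (9 < 1)
step 11: [delta@root] false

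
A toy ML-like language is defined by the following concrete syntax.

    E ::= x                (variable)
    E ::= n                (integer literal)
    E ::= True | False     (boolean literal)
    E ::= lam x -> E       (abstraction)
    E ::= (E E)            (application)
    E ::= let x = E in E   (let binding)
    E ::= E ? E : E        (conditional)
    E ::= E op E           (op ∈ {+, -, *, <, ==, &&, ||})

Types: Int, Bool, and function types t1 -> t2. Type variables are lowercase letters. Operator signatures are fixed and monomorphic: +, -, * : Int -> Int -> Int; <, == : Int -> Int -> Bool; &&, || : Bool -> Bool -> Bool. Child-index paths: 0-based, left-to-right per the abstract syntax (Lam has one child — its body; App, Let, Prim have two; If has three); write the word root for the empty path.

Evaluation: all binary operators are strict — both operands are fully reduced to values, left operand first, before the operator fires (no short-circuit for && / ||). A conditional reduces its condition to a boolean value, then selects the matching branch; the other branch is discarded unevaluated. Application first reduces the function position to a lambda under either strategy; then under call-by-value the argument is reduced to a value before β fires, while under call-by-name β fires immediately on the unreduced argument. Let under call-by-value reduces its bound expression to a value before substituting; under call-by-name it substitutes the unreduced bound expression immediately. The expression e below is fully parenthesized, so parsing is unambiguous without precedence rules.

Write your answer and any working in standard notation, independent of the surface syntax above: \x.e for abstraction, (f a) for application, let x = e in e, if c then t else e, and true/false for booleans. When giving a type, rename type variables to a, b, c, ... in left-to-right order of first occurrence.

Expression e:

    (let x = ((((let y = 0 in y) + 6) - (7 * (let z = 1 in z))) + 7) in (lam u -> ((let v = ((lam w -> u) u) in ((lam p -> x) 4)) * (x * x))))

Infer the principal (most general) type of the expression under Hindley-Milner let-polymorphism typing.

Working:
let y : Int
y : Int
  unify Int ~ Int
  unify Int ~ Int
  unify Int ~ Int
  unify Int ~ Int
let z : Int
z : Int
  unify Int ~ Int
  unify Int ~ Int
  unify Int ~ Int
  unify Int ~ Int
let x : Int
u : a
\w._ : b -> a
u : a
  unify b -> a ~ a -> c
  unify b ~ a
  unify a ~ c
_ _ : c
let v : c
x : Int
\p._ : d -> Int
  unify d -> Int ~ Int -> e
  unify d ~ Int
  unify Int ~ e
_ _ : Int
  unify Int ~ Int
x : Int
  unify Int ~ Int
x : Int
  unify Int ~ Int
  unify Int ~ Int
\u._ : c -> Int

Answer: a -> Int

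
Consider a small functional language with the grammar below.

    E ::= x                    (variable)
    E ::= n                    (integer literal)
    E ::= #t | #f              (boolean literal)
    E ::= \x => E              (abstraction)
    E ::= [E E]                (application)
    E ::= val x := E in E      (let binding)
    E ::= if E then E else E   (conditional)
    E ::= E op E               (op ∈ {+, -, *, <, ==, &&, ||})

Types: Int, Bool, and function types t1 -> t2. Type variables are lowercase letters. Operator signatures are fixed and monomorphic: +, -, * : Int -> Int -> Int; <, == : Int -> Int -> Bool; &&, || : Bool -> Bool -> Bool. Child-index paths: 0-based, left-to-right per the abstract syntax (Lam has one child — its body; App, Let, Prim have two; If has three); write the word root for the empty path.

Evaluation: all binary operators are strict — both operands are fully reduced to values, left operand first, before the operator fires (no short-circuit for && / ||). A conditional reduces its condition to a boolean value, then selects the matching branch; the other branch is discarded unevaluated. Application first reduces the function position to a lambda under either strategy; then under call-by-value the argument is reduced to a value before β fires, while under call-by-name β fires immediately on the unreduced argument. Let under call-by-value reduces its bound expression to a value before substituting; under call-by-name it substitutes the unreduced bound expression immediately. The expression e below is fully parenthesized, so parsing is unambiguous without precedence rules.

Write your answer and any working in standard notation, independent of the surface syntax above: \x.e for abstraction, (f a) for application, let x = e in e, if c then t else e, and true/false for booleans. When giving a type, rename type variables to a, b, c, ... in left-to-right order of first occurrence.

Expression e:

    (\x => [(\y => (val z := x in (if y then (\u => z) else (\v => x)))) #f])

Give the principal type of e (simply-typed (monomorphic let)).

Answer: a -> b -> a

Trace:
x : a
let z : a
y : b
  unify b ~ Bool
z : a
\u._ : c -> a
x : a
\v._ : d -> a
  unify c -> a ~ d -> a
  unify c ~ d
  unify a ~ a
\y._ : Bool -> d -> a
  unify Bool -> d -> a ~ Bool -> e
  unify Bool ~ Bool
  unify d -> a ~ e
_ _ : d -> a
\x._ : a -> d -> a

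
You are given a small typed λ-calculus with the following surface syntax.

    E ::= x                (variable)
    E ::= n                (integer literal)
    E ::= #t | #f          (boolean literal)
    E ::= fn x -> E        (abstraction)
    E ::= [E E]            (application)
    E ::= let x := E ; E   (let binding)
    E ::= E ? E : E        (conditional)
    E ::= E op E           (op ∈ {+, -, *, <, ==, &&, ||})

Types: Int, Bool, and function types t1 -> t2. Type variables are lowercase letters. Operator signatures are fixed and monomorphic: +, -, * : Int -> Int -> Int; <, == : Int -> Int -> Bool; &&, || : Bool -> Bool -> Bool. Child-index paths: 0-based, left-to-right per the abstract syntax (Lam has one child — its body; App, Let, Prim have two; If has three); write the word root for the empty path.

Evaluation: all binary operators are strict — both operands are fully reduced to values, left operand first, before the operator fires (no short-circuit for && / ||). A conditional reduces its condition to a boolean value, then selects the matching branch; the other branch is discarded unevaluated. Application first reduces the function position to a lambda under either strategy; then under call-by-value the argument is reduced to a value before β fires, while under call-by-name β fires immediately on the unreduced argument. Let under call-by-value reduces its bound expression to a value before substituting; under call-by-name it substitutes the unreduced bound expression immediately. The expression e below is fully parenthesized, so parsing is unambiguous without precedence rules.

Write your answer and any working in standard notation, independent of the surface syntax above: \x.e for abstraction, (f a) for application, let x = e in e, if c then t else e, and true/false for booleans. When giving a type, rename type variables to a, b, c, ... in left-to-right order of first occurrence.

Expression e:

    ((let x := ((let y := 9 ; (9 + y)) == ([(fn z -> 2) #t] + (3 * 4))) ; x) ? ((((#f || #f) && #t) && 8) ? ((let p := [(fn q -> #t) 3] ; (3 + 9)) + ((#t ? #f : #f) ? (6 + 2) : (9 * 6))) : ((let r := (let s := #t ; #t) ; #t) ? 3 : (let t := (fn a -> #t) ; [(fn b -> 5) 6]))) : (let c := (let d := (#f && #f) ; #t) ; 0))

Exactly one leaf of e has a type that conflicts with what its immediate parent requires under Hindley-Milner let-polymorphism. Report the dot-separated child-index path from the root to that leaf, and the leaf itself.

Derivation:
let y : Int
  unify Int ~ Int
y : Int
  unify Int ~ Int
  unify Int ~ Int
\z._ : a -> Int
  unify a -> Int ~ Bool -> b
  unify a ~ Bool
  unify Int ~ b
_ _ : Int
  unify Int ~ Int
  unify Int ~ Int
  unify Int ~ Int
  unify Int ~ Int
  unify Int ~ Int
let x : Bool
x : Bool
  unify Bool ~ Bool
  unify Bool ~ Bool
  unify Bool ~ Bool
  unify Bool ~ Bool
  unify Bool ~ Bool
  unify Bool ~ Bool
  unify Int ~ Bool
  FAIL: mismatch Int ~ Bool

Answer: 1.0.1 : 8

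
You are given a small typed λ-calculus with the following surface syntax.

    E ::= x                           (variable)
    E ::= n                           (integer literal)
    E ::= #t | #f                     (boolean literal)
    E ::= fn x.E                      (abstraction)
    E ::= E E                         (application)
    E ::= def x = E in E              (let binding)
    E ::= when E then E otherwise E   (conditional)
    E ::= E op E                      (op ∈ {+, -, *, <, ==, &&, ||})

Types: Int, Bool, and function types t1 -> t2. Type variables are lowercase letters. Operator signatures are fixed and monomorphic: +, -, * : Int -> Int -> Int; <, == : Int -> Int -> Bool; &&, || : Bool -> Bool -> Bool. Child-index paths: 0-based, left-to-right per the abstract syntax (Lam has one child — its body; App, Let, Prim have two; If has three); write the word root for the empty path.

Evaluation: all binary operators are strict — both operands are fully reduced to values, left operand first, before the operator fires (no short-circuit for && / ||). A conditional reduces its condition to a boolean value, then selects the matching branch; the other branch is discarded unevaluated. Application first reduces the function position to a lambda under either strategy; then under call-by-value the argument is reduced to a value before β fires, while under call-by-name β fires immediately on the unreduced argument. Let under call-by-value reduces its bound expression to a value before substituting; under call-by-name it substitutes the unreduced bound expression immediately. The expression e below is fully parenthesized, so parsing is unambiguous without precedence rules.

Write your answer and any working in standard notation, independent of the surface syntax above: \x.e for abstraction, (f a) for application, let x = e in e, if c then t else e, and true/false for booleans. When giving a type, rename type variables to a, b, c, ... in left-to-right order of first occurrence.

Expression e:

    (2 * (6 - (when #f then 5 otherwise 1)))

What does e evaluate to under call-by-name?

Derivation:
step 0: (2 * (6 - (if false then 5 else 1)))
step 1: [if@1.1] (2 * (6 - 1))
step 2: [delta@1] (2 * 5)
step 3: [delta@root] 10

Answer: 10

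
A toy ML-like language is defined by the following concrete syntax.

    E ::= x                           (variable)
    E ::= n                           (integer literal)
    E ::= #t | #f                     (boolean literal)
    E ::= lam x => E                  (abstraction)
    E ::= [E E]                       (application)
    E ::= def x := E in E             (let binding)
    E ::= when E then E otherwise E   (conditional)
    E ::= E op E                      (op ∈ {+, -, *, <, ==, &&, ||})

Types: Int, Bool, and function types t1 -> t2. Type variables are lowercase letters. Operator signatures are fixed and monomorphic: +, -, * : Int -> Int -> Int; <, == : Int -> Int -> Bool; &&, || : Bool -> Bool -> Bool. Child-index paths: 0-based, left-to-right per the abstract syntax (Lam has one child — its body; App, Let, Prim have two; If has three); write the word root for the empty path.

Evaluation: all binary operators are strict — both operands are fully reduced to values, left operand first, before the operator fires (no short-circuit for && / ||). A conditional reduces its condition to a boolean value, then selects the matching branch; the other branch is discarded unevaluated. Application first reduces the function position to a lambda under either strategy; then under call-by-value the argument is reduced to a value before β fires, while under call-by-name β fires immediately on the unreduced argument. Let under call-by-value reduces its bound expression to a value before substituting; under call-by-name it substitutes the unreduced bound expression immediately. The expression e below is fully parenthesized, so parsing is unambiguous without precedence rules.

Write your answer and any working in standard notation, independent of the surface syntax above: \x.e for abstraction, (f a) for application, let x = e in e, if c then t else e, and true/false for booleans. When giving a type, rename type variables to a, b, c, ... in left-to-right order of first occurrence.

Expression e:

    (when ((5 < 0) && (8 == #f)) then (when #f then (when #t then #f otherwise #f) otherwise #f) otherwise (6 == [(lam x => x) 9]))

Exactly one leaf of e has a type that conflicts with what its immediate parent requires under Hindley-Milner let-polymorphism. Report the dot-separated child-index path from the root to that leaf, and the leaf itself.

Answer: 0.1.1 : false

Working:
  unify Int ~ Int
  unify Int ~ Int
  unify Bool ~ Bool
  unify Int ~ Int
  unify Bool ~ Int
  FAIL: mismatch Bool ~ Int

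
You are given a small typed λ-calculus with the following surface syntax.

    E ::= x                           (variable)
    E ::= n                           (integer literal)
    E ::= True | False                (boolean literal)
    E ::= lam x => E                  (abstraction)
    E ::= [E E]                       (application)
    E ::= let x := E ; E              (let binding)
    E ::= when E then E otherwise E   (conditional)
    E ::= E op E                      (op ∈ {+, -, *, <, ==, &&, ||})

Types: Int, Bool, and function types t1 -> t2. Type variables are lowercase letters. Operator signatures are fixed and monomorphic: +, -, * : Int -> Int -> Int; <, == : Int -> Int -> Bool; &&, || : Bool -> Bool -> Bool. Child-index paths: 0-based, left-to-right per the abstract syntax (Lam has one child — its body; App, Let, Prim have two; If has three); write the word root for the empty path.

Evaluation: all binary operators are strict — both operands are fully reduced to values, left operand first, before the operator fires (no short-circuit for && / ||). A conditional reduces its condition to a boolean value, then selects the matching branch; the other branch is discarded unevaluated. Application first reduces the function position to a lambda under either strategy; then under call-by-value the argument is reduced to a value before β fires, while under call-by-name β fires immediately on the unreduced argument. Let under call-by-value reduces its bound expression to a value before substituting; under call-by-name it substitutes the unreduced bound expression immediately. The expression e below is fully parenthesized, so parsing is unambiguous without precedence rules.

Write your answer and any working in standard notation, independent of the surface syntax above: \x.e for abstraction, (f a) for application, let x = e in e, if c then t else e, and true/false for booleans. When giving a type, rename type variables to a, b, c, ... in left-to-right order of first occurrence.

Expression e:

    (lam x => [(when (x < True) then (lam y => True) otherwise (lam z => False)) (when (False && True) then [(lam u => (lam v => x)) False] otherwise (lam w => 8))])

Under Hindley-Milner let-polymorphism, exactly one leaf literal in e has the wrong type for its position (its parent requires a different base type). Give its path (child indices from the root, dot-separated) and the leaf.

Answer: 0.0.0.1 : true

Trace:
x : a
  unify a ~ Int
  unify Bool ~ Int
  FAIL: mismatch Bool ~ Int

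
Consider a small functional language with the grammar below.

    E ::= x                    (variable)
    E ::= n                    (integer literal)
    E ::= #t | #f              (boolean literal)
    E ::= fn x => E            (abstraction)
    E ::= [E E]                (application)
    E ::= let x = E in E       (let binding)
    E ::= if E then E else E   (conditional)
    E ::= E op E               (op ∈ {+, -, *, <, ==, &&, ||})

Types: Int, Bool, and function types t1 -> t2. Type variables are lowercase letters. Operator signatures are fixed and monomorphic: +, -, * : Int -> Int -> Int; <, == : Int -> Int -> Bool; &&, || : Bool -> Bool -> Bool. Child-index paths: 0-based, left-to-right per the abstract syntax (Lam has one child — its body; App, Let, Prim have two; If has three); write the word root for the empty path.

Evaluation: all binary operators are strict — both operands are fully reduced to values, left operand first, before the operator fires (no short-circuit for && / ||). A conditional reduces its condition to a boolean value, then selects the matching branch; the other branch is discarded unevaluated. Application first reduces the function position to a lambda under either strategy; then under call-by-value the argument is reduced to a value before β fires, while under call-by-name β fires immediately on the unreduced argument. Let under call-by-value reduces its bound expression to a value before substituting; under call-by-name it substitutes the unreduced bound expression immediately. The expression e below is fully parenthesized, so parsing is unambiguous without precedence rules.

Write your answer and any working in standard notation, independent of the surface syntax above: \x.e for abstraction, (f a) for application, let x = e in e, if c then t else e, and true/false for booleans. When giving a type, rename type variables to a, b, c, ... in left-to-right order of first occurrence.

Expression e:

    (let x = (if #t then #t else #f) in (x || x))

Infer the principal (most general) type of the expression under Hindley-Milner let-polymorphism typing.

Trace:
  unify Bool ~ Bool
  unify Bool ~ Bool
let x : Bool
x : Bool
  unify Bool ~ Bool
x : Bool
  unify Bool ~ Bool

Answer: Bool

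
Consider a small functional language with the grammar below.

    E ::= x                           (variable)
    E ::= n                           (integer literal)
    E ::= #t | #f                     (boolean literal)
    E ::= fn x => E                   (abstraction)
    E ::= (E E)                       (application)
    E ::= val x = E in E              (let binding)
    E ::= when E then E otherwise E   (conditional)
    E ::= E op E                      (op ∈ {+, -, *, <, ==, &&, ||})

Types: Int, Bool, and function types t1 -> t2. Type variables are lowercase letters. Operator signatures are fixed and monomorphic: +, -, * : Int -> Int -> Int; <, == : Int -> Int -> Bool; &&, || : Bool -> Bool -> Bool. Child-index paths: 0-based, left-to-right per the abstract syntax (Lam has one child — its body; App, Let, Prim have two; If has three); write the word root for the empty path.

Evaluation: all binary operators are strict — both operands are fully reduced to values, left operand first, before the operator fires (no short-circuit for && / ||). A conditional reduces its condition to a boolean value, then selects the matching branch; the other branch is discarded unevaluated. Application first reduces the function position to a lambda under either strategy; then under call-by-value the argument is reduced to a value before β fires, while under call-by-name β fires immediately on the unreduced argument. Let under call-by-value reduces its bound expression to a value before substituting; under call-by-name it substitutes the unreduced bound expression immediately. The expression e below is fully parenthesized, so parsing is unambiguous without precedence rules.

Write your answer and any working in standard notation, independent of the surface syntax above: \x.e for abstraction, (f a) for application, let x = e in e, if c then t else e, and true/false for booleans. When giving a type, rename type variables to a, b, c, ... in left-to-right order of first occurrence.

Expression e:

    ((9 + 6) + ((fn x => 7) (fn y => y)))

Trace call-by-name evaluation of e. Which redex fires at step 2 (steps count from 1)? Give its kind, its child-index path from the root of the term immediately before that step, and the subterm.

Derivation:
step 0: ((9 + 6) + ((\x.7) (\y.y)))
step 1: [delta@0] (15 + ((\x.7) (\y.y)))
step 2: [beta@1] (15 + 7)

Answer: beta at 1 : ((\x.7) (\y.y))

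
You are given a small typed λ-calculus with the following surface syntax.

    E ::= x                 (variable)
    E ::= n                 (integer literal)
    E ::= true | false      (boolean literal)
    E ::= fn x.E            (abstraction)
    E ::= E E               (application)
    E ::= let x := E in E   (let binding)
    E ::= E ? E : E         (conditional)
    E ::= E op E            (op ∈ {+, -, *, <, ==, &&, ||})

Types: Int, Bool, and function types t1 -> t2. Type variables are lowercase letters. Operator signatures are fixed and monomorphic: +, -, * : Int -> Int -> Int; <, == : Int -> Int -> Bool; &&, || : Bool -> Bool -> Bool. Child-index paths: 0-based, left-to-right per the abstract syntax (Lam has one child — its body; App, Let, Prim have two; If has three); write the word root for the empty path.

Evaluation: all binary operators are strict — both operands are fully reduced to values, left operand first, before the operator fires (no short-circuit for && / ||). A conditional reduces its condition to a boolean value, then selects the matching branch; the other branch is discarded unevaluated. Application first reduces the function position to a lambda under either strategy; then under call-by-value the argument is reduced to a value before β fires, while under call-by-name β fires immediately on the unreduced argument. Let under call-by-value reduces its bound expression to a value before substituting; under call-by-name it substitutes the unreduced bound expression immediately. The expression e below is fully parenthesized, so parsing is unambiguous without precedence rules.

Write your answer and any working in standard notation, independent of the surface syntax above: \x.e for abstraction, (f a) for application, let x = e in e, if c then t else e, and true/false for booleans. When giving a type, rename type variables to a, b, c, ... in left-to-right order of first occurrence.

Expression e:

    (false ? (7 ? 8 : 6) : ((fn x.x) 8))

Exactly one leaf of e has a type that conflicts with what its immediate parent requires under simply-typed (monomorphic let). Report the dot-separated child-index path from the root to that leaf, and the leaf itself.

Answer: 1.0 : 7

Trace:
  unify Bool ~ Bool
  unify Int ~ Bool
  FAIL: mismatch Int ~ Bool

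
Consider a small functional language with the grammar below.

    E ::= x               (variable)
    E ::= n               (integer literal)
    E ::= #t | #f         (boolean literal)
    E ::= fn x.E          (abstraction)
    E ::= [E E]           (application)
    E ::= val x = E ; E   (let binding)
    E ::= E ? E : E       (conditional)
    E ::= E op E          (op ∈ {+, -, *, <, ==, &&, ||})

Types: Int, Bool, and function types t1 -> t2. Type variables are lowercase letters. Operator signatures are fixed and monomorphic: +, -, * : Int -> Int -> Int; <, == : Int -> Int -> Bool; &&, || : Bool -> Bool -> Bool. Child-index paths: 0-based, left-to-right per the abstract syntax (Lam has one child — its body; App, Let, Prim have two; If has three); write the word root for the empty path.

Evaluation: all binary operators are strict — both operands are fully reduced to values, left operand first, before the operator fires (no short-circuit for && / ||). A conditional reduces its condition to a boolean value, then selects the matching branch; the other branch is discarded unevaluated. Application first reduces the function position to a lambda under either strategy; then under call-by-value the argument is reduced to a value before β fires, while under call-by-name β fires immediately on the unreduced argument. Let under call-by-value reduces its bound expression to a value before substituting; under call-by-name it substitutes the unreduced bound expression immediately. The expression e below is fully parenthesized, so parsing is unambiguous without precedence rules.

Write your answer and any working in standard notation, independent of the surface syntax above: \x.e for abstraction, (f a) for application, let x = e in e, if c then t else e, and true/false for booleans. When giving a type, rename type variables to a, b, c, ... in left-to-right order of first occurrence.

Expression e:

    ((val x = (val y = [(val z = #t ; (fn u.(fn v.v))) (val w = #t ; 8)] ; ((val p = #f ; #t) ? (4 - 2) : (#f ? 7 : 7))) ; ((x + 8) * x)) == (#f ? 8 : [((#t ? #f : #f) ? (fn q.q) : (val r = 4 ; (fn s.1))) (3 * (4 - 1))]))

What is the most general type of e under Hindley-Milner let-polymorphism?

Answer: Bool

Derivation:
let z : Bool
v : b
\v._ : b -> b
\u._ : a -> b -> b
let w : Bool
  unify a -> b -> b ~ Int -> c
  unify a ~ Int
  unify b -> b ~ c
_ _ : b -> b
let y : forall. b -> b
let p : Bool
  unify Bool ~ Bool
  unify Int ~ Int
  unify Int ~ Int
  unify Bool ~ Bool
  unify Int ~ Int
  unify Int ~ Int
let x : Int
x : Int
  unify Int ~ Int
  unify Int ~ Int
  unify Int ~ Int
x : Int
  unify Int ~ Int
  unify Int ~ Int
  unify Bool ~ Bool
  unify Bool ~ Bool
  unify Bool ~ Bool
  unify Bool ~ Bool
q : d
\q._ : d -> d
let r : Int
\s._ : e -> Int
  unify d -> d ~ e -> Int
  unify d ~ e
  unify e ~ Int
  unify Int ~ Int
  unify Int ~ Int
  unify Int ~ Int
  unify Int ~ Int
  unify Int -> Int ~ Int -> f
  unify Int ~ Int
  unify Int ~ f
_ _ : Int
  unify Int ~ Int
  unify Int ~ Int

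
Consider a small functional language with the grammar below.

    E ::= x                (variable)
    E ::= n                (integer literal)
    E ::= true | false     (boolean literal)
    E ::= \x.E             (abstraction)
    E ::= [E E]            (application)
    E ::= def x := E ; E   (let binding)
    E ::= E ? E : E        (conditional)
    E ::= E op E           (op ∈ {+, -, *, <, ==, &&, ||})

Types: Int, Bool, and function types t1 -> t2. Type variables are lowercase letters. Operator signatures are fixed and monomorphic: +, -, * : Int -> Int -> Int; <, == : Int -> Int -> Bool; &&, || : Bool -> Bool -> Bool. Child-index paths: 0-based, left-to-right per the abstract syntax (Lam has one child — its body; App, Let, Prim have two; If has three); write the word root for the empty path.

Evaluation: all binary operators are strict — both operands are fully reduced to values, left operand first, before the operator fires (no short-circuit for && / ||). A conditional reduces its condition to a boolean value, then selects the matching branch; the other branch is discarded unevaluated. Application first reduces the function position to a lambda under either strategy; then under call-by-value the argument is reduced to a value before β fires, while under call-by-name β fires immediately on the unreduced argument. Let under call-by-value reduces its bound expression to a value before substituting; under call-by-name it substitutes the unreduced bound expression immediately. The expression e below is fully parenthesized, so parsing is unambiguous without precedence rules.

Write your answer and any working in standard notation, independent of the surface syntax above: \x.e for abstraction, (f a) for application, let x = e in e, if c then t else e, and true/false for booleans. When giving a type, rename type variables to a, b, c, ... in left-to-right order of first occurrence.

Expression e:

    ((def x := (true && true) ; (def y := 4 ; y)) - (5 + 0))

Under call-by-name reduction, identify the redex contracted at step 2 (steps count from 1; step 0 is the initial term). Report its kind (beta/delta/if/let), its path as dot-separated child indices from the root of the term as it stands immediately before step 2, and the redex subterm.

Trace:
step 0: ((let x = (true && true) in (let y = 4 in y)) - (5 + 0))
step 1: [let@0] ((let y = 4 in y) - (5 + 0))
step 2: [let@0] (4 - (5 + 0))

Answer: let at 0 : (let y = 4 in y)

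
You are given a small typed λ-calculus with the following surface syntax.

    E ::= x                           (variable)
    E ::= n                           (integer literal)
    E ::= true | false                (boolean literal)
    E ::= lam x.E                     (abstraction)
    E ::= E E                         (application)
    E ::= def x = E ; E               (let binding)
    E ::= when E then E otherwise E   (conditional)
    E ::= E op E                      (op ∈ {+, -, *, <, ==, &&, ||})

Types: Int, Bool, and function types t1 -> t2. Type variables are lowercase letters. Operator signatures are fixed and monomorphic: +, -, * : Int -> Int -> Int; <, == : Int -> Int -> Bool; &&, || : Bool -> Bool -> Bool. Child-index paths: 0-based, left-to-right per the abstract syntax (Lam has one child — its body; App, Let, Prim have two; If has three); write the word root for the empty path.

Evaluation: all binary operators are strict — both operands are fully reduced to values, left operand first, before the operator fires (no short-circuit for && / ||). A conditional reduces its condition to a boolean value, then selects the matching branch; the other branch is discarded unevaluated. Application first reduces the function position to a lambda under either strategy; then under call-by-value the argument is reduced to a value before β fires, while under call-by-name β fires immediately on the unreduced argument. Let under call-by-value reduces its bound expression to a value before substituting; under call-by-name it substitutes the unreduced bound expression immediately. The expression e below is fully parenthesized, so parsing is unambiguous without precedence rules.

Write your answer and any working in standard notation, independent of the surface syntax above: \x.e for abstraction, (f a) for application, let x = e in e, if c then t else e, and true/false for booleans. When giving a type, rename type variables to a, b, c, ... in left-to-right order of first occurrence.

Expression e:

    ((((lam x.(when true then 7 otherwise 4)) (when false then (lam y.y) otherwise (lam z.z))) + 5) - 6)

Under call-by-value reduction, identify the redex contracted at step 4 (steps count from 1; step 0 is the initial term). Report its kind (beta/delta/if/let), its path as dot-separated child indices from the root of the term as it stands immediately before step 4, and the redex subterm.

Trace:
step 0: ((((\x.(if true then 7 else 4)) (if false then (\y.y) else (\z.z))) + 5) - 6)
step 1: [if@0.0.1] ((((\x.(if true then 7 else 4)) (\z.z)) + 5) - 6)
step 2: [beta@0.0] (((if true then 7 else 4) + 5) - 6)
step 3: [if@0.0] ((7 + 5) - 6)
step 4: [delta@0] (12 - 6)

Answer: delta at 0 : (7 + 5)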